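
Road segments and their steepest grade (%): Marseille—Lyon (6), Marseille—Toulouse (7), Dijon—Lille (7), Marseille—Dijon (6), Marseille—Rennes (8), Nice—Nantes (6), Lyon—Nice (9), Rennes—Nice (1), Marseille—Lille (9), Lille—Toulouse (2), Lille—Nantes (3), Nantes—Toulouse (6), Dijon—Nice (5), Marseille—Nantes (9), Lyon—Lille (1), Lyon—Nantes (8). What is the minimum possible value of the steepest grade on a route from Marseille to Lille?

6

Some routes from Marseille to Lille:
Marseille → Lyon → Lille: max(6, 1) = 6
Marseille → Toulouse → Nantes → Nice → Dijon → Lille: max(7, 6, 6, 5, 7) = 7
Marseille → Dijon → Nice → Nantes → Lille: max(6, 5, 6, 3) = 6
Marseille → Dijon → Nice → Nantes → Toulouse → Lille: max(6, 5, 6, 6, 2) = 6
Marseille → Toulouse → Nantes → Lille: max(7, 6, 3) = 7
Marseille → Toulouse → Lille: max(7, 2) = 7
The minimum achievable maximum is 6%.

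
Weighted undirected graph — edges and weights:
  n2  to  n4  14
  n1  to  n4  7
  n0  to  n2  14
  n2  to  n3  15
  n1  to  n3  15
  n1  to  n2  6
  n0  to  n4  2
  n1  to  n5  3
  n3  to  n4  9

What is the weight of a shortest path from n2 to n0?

Comparing a few candidate routes:
n2-n1-n4-n0: 6 + 7 + 2 = 15
n2-n0: 14
n2-n3-n4-n0: 15 + 9 + 2 = 26
n2-n4-n0: 14 + 2 = 16
n2-n1-n3-n4-n0: 6 + 15 + 9 + 2 = 32
Best route has total 14.

14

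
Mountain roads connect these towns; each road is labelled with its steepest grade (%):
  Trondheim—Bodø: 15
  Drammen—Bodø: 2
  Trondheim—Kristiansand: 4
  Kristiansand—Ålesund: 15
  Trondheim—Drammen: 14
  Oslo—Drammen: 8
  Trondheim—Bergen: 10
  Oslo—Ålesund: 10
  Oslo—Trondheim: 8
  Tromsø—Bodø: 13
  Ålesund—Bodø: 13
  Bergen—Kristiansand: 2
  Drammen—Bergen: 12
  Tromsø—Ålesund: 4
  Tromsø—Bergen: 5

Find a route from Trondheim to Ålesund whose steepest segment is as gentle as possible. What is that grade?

5

A few of the Trondheim→Ålesund routes:
Trondheim-Bergen-Drammen-Oslo-Ålesund: max(10, 12, 8, 10) = 12
Trondheim-Bergen-Tromsø-Ålesund: max(10, 5, 4) = 10
Trondheim-Oslo-Drammen-Bergen-Tromsø-Ålesund: max(8, 8, 12, 5, 4) = 12
Trondheim-Kristiansand-Bergen-Tromsø-Ålesund: max(4, 2, 5, 4) = 5
Trondheim-Oslo-Ålesund: max(8, 10) = 10
Best route has worst link 5%.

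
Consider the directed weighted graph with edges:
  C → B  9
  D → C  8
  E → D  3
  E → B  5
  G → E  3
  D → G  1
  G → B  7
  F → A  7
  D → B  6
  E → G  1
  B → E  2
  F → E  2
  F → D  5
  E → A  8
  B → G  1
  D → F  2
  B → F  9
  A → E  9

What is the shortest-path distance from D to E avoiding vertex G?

Comparing a few candidate routes:
D → F → E: 2 + 2 = 4
D → B → E: 6 + 2 = 8
D → F → A → E: 2 + 7 + 9 = 18
D → B → F → E: 6 + 9 + 2 = 17
The minimum is 4.

4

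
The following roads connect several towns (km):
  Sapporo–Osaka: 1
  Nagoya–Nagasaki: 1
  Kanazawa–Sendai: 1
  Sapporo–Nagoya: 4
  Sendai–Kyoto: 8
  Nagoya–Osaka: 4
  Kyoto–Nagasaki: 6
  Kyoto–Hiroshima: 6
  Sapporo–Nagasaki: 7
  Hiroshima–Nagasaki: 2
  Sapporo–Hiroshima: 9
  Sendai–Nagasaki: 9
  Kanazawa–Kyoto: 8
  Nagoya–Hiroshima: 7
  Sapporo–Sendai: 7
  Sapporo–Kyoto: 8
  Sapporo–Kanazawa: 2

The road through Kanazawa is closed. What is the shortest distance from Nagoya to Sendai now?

10

Some routes from Nagoya to Sendai avoiding Kanazawa:
Nagoya - Sapporo - Sendai: 4 + 7 = 11
Nagoya - Nagasaki - Sendai: 1 + 9 = 10
Nagoya - Nagasaki - Kyoto - Sendai: 1 + 6 + 8 = 15
Nagoya - Osaka - Sapporo - Sendai: 4 + 1 + 7 = 12
Nagoya - Nagasaki - Hiroshima - Kyoto - Sendai: 1 + 2 + 6 + 8 = 17
Nagoya - Nagasaki - Sapporo - Sendai: 1 + 7 + 7 = 15
Best route has total 10 km.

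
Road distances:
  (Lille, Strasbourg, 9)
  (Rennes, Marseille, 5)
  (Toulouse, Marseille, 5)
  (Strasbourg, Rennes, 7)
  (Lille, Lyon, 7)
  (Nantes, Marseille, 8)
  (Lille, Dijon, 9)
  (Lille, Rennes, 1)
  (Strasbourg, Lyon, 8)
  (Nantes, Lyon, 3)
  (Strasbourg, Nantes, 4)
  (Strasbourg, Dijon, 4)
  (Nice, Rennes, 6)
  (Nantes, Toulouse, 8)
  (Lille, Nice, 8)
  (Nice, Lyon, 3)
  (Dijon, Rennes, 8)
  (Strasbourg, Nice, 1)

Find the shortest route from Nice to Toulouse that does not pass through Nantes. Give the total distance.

16

Comparing a few candidate routes:
Nice-Strasbourg-Rennes-Marseille-Toulouse: 1 + 7 + 5 + 5 = 18
Nice-Rennes-Marseille-Toulouse: 6 + 5 + 5 = 16
Nice-Lille-Rennes-Marseille-Toulouse: 8 + 1 + 5 + 5 = 19
Best route has total 16.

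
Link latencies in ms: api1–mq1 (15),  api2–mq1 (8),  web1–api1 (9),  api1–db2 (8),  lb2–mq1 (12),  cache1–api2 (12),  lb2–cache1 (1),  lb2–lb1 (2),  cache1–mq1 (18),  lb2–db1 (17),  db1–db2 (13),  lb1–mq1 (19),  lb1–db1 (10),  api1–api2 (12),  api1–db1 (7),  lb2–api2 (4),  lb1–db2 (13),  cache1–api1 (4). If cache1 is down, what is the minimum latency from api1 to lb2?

16

A few of the api1→lb2 routes:
api1→db2→lb1→lb2: 8 + 13 + 2 = 23
api1→api2→lb2: 12 + 4 = 16
api1→db1→lb1→lb2: 7 + 10 + 2 = 19
The minimum is 16 ms.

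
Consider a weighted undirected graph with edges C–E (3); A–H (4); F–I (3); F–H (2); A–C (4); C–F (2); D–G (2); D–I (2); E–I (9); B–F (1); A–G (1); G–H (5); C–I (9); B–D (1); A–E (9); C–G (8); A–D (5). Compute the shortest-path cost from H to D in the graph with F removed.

Checking several routes:
H → A → D: 4 + 5 = 9
H → A → C → G → D: 4 + 4 + 8 + 2 = 18
H → G → D: 5 + 2 = 7
H → A → G → D: 4 + 1 + 2 = 7
H → G → A → D: 5 + 1 + 5 = 11
Shortest: 7.

7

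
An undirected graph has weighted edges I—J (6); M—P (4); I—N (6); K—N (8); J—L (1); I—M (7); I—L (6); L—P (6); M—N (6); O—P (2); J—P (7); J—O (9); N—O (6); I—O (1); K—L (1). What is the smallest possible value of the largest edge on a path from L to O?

Some routes from L to O:
L-P-M-N-O: max(6, 4, 6, 6) = 6
L-P-M-N-I-O: max(6, 4, 6, 6, 1) = 6
L-J-I-O: max(1, 6, 1) = 6
L-P-O: max(6, 2) = 6
Best route has worst link 6.

6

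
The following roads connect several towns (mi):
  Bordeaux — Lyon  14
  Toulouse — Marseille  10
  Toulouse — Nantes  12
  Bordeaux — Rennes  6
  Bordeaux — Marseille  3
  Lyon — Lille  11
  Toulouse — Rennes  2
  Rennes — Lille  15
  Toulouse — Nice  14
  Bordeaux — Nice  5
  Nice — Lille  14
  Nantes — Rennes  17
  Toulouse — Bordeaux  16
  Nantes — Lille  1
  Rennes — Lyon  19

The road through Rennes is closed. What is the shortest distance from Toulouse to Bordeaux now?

13

Some routes from Toulouse to Bordeaux avoiding Rennes:
Toulouse → Nice → Bordeaux: 14 + 5 = 19
Toulouse → Bordeaux: 16
Toulouse → Nantes → Lille → Nice → Bordeaux: 12 + 1 + 14 + 5 = 32
Toulouse → Marseille → Bordeaux: 10 + 3 = 13
The minimum is 13 mi.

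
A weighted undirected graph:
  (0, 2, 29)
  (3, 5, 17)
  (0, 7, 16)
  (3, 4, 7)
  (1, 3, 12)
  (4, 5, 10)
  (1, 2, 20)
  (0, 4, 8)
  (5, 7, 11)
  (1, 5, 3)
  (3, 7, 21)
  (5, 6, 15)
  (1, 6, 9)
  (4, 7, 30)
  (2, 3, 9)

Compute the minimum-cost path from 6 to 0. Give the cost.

Some routes from 6 to 0:
6-5-4-0: 15 + 10 + 8 = 33
6-1-5-4-0: 9 + 3 + 10 + 8 = 30
6-1-5-7-0: 9 + 3 + 11 + 16 = 39
6-1-3-4-0: 9 + 12 + 7 + 8 = 36
The minimum is 30.

30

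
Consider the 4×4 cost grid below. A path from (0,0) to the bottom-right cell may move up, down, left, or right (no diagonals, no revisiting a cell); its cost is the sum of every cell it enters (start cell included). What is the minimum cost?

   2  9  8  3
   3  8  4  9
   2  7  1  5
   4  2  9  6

26

Best path: (0,0)→(1,0)→(2,0)→(2,1)→(2,2)→(2,3)→(3,3)
Cost: 2 + 3 + 2 + 7 + 1 + 5 + 6 = 26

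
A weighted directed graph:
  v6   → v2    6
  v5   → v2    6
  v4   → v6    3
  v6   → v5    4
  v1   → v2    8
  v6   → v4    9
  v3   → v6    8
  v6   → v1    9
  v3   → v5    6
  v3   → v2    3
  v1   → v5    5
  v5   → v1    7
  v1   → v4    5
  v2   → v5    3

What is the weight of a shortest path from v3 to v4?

Comparing a few candidate routes:
v3 - v2 - v5 - v1 - v4: 3 + 3 + 7 + 5 = 18
v3 - v6 - v5 - v1 - v4: 8 + 4 + 7 + 5 = 24
v3 - v6 - v1 - v4: 8 + 9 + 5 = 22
v3 - v6 - v4: 8 + 9 = 17
v3 - v5 - v1 - v4: 6 + 7 + 5 = 18
Shortest: 17.

17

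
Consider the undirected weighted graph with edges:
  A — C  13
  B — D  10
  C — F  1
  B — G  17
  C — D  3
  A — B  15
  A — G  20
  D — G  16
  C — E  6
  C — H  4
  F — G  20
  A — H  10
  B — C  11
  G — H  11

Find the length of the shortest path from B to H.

15

A few of the B→H routes:
B - G - H: 17 + 11 = 28
B - D - C - H: 10 + 3 + 4 = 17
B - C - H: 11 + 4 = 15
B - A - H: 15 + 10 = 25
The minimum is 15.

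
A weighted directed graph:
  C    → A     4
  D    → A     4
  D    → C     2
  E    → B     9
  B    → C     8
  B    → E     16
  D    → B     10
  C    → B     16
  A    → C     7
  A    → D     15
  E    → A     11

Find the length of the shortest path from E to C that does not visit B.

18

Paths from E to C avoiding B:
E -> A -> C: 11 + 7 = 18
E -> A -> D -> C: 11 + 15 + 2 = 28
The minimum is 18.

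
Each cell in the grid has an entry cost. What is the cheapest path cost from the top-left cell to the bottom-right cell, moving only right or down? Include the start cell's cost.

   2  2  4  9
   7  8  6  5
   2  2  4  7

Path [0,0]→[1,0]→[2,0]→[2,1]→[2,2]→[2,3]: 2 + 7 + 2 + 2 + 4 + 7 = 24.
For comparison, the top-then-right route costs 29.

24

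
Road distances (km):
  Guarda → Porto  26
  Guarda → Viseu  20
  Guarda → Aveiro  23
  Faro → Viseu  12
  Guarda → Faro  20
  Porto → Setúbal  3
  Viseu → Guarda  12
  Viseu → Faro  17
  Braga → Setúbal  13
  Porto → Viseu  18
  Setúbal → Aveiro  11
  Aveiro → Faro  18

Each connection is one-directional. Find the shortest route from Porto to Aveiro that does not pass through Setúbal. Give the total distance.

Routes from Porto to Aveiro avoiding Setúbal:
Porto - Viseu - Guarda - Aveiro: 18 + 12 + 23 = 53
Best route has total 53 km.

53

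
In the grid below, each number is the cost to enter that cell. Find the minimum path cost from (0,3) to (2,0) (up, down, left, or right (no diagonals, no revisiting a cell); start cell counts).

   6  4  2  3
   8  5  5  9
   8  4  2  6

Take r0c3→r0c2→r1c2→r2c2→r2c1→r2c0 for a total of 3 + 2 + 5 + 2 + 4 + 8 = 24.

24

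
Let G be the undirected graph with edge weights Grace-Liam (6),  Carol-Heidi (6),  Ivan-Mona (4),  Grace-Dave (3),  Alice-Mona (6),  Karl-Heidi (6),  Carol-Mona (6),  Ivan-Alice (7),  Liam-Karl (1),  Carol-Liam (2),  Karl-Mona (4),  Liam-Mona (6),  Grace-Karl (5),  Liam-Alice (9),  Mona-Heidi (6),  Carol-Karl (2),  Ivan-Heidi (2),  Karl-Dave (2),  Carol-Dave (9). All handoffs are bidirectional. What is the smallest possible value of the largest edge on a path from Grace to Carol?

A few of the Grace→Carol routes:
Grace→Karl→Carol: max(5, 2) = 5
Grace→Dave→Karl→Liam→Carol: max(3, 2, 1, 2) = 3
Grace→Karl→Liam→Carol: max(5, 1, 2) = 5
Grace→Dave→Karl→Carol: max(3, 2, 2) = 3
Grace→Karl→Mona→Liam→Carol: max(5, 4, 6, 2) = 6
Grace→Karl→Mona→Ivan→Heidi→Carol: max(5, 4, 4, 2, 6) = 6
Best route has worst link 3.

3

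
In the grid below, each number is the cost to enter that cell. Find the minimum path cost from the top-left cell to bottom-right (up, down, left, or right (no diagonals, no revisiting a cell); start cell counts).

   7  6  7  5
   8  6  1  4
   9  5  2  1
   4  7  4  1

One optimal route is (0,0)→(0,1)→(1,1)→(1,2)→(2,2)→(2,3)→(3,3).
Its cost is 7 + 6 + 6 + 1 + 2 + 1 + 1 = 24.

24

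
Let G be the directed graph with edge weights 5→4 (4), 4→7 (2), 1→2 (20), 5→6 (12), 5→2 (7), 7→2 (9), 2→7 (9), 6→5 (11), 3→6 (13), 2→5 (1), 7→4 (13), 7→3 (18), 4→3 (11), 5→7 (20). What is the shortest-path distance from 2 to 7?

7

Candidate routes:
2→7: 9
2→5→7: 1 + 20 = 21
2→5→4→7: 1 + 4 + 2 = 7
The minimum is 7.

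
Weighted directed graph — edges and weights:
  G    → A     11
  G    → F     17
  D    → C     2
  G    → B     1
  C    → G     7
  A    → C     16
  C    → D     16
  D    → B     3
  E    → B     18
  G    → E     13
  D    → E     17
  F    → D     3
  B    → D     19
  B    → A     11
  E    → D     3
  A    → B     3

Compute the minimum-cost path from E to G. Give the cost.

Paths from E to G:
E - B - D - C - G: 18 + 19 + 2 + 7 = 46
E - D - B - A - C - G: 3 + 3 + 11 + 16 + 7 = 40
E - B - A - C - G: 18 + 11 + 16 + 7 = 52
E - D - C - G: 3 + 2 + 7 = 12
The minimum is 12.

12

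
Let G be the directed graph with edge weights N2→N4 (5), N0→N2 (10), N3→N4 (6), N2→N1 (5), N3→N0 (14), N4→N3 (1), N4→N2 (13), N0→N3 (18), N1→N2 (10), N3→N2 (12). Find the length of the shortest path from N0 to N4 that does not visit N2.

24

Paths from N0 to N4 avoiding N2:
N0 → N3 → N4: 18 + 6 = 24
Best route has total 24.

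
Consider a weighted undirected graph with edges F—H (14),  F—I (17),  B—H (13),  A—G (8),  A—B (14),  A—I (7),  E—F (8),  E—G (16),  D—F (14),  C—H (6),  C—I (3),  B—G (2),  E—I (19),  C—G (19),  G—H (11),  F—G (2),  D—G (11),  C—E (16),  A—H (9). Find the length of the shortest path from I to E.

A few of the I→E routes:
I - E: 19
I - C - H - G - F - E: 3 + 6 + 11 + 2 + 8 = 30
I - C - E: 3 + 16 = 19
I - F - E: 17 + 8 = 25
I - A - G - F - E: 7 + 8 + 2 + 8 = 25
I - C - H - F - E: 3 + 6 + 14 + 8 = 31
Shortest: 19.

19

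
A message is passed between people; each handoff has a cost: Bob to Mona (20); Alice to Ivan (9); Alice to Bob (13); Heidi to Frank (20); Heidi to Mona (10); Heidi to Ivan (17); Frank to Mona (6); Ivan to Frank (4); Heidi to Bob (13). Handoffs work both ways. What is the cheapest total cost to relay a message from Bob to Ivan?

Checking several routes:
Bob - Heidi - Mona - Frank - Ivan: 13 + 10 + 6 + 4 = 33
Bob - Alice - Ivan: 13 + 9 = 22
Bob - Mona - Frank - Ivan: 20 + 6 + 4 = 30
Bob - Heidi - Ivan: 13 + 17 = 30
The minimum is 22.

22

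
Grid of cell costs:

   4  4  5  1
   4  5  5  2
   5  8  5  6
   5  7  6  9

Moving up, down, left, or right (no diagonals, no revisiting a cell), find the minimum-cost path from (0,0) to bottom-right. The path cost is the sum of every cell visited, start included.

31

Best path: [0,0] -> [0,1] -> [0,2] -> [0,3] -> [1,3] -> [2,3] -> [3,3]
Cost: 4 + 4 + 5 + 1 + 2 + 6 + 9 = 31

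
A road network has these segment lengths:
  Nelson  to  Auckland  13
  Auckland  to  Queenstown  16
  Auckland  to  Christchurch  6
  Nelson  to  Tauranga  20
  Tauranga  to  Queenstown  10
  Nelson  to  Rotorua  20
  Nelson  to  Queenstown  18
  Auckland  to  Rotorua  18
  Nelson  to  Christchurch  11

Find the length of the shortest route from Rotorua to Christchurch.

Some routes from Rotorua to Christchurch:
Rotorua - Auckland - Christchurch: 18 + 6 = 24
Rotorua - Nelson - Auckland - Christchurch: 20 + 13 + 6 = 39
Rotorua - Nelson - Christchurch: 20 + 11 = 31
Shortest: 24.

24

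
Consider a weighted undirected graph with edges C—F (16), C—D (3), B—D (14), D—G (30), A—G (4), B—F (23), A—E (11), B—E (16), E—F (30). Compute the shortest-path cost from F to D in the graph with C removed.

37

Routes from F to D avoiding C:
F → B → D: 23 + 14 = 37
F → E → B → D: 30 + 16 + 14 = 60
F → B → E → A → G → D: 23 + 16 + 11 + 4 + 30 = 84
F → E → A → G → D: 30 + 11 + 4 + 30 = 75
Shortest: 37.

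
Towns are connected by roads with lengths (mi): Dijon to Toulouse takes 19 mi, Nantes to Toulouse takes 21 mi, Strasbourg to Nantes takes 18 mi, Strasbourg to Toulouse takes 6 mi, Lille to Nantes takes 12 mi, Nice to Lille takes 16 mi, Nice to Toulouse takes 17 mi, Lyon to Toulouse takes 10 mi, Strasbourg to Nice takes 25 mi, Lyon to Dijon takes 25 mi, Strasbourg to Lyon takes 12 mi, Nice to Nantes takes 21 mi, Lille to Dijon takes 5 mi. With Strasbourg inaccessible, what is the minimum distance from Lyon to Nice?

Comparing a few candidate routes:
Lyon→Toulouse→Nice: 10 + 17 = 27
Lyon→Dijon→Lille→Nice: 25 + 5 + 16 = 46
Lyon→Toulouse→Dijon→Lille→Nice: 10 + 19 + 5 + 16 = 50
Best route has total 27 mi.

27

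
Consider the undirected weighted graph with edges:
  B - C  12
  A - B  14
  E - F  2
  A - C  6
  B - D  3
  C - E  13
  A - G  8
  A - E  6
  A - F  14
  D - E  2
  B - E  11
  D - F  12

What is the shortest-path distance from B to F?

7

Checking several routes:
B-A-E-F: 14 + 6 + 2 = 22
B-E-F: 11 + 2 = 13
B-D-F: 3 + 12 = 15
B-D-E-F: 3 + 2 + 2 = 7
The minimum is 7.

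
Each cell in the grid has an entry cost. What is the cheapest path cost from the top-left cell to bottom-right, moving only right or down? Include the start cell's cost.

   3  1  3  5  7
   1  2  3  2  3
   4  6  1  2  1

13

One optimal route is [0,0] → [0,1] → [1,1] → [1,2] → [2,2] → [2,3] → [2,4].
Its cost is 3 + 1 + 2 + 3 + 1 + 2 + 1 = 13.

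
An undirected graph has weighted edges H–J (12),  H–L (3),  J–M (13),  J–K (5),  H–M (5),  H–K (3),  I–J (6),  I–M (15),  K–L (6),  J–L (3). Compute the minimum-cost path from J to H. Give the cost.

Comparing a few candidate routes:
J→L→K→H: 3 + 6 + 3 = 12
J→K→H: 5 + 3 = 8
J→L→H: 3 + 3 = 6
J→H: 12
Best route has total 6.

6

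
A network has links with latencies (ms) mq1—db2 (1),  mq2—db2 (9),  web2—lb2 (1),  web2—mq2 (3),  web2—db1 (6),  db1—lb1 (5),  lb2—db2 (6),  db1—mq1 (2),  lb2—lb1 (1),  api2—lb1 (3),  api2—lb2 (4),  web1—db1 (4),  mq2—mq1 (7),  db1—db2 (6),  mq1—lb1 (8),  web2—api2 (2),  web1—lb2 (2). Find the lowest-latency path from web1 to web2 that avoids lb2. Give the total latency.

A few of the web1→web2 routes:
web1→db1→mq1→lb1→api2→web2: 4 + 2 + 8 + 3 + 2 = 19
web1→db1→db2→mq1→mq2→web2: 4 + 6 + 1 + 7 + 3 = 21
web1→db1→mq1→mq2→web2: 4 + 2 + 7 + 3 = 16
web1→db1→lb1→api2→web2: 4 + 5 + 3 + 2 = 14
web1→db1→mq1→db2→mq2→web2: 4 + 2 + 1 + 9 + 3 = 19
web1→db1→web2: 4 + 6 = 10
The minimum is 10 ms.

10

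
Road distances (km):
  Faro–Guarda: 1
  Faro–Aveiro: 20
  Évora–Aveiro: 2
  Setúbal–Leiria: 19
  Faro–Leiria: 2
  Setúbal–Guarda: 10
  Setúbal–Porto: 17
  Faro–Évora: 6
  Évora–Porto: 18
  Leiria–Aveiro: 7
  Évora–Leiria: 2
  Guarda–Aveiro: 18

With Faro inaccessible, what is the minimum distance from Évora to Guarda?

Some routes from Évora to Guarda avoiding Faro:
Évora -> Porto -> Setúbal -> Guarda: 18 + 17 + 10 = 45
Évora -> Aveiro -> Guarda: 2 + 18 = 20
Évora -> Leiria -> Setúbal -> Guarda: 2 + 19 + 10 = 31
Évora -> Leiria -> Aveiro -> Guarda: 2 + 7 + 18 = 27
Évora -> Aveiro -> Leiria -> Setúbal -> Guarda: 2 + 7 + 19 + 10 = 38
The minimum is 20 km.

20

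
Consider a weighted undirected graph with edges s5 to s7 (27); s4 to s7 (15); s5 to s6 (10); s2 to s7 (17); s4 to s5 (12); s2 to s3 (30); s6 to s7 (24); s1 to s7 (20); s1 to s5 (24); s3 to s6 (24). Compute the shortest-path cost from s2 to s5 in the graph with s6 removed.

44

Routes from s2 to s5 avoiding s6:
s2-s7-s1-s5: 17 + 20 + 24 = 61
s2-s7-s4-s5: 17 + 15 + 12 = 44
s2-s7-s5: 17 + 27 = 44
Best route has total 44.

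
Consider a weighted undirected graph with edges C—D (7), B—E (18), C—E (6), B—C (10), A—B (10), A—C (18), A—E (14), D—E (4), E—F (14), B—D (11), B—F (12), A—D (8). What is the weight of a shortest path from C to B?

Checking several routes:
C-D-B: 7 + 11 = 18
C-A-B: 18 + 10 = 28
C-E-B: 6 + 18 = 24
C-E-D-B: 6 + 4 + 11 = 21
C-D-A-B: 7 + 8 + 10 = 25
C-B: 10
The minimum is 10.

10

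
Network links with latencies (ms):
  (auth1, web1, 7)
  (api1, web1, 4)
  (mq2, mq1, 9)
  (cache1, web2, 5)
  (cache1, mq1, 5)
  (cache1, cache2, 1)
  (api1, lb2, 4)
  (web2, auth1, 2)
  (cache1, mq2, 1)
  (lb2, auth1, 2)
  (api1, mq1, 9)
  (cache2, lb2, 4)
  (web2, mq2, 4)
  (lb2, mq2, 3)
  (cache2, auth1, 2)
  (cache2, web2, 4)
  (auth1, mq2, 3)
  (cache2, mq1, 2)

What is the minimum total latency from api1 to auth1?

6

Some routes from api1 to auth1:
api1 - lb2 - mq2 - cache1 - cache2 - auth1: 4 + 3 + 1 + 1 + 2 = 11
api1 - lb2 - cache2 - auth1: 4 + 4 + 2 = 10
api1 - lb2 - auth1: 4 + 2 = 6
api1 - lb2 - mq2 - auth1: 4 + 3 + 3 = 10
api1 - web1 - auth1: 4 + 7 = 11
The minimum is 6 ms.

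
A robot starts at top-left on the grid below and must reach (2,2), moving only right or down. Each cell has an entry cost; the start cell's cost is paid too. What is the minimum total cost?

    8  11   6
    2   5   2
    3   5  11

One optimal route is (0,0) (1,0) (1,1) (1,2) (2,2).
Its cost is 8 + 2 + 5 + 2 + 11 = 28.

28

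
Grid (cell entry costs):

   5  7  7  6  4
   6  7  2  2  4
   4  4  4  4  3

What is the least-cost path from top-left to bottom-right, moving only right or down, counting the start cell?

29

Path r0c0 → r1c0 → r1c1 → r1c2 → r1c3 → r1c4 → r2c4: 5 + 6 + 7 + 2 + 2 + 4 + 3 = 29.
For comparison, the top-then-right route costs 36.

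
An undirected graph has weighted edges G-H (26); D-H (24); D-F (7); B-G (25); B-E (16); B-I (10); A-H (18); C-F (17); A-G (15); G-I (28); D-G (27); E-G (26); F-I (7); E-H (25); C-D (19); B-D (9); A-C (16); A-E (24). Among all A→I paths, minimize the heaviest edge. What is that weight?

17

Comparing a few candidate routes:
A - C - F - I: max(16, 17, 7) = 17
A - C - D - B - I: max(16, 19, 9, 10) = 19
A - C - F - D - B - I: max(16, 17, 7, 9, 10) = 17
A - C - D - F - I: max(16, 19, 7, 7) = 19
Best route has worst link 17.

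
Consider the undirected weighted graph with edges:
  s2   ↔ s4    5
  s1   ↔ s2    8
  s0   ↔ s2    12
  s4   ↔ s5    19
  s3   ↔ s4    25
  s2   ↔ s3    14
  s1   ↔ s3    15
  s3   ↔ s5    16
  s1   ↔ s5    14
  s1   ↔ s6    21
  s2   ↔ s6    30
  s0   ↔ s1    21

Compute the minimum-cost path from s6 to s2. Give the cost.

Checking several routes:
s6 - s1 - s3 - s2: 21 + 15 + 14 = 50
s6 - s1 - s0 - s2: 21 + 21 + 12 = 54
s6 - s2: 30
s6 - s1 - s5 - s4 - s2: 21 + 14 + 19 + 5 = 59
s6 - s1 - s2: 21 + 8 = 29
The minimum is 29.

29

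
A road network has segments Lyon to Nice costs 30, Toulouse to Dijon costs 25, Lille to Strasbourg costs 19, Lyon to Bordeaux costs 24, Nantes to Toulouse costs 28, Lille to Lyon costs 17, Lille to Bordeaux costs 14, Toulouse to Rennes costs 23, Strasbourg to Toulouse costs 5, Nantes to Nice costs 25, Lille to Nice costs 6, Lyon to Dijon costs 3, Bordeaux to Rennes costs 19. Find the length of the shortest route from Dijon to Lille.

20

Comparing a few candidate routes:
Dijon→Lyon→Nice→Lille: 3 + 30 + 6 = 39
Dijon→Lyon→Lille: 3 + 17 = 20
Dijon→Lyon→Bordeaux→Lille: 3 + 24 + 14 = 41
Shortest: 20.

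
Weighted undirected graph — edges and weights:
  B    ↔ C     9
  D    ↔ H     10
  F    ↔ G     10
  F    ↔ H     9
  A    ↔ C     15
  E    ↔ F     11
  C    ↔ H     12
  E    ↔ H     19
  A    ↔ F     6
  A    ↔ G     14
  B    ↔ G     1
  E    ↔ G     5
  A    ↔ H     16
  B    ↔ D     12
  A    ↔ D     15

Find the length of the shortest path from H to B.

20

A few of the H→B routes:
H-E-G-B: 19 + 5 + 1 = 25
H-D-B: 10 + 12 = 22
H-F-G-B: 9 + 10 + 1 = 20
H-C-B: 12 + 9 = 21
Best route has total 20.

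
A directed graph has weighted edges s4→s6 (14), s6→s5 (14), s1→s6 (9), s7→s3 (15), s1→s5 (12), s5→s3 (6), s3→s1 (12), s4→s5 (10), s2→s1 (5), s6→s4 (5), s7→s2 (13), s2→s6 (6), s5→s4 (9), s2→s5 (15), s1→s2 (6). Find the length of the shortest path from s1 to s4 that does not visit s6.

Routes from s1 to s4 avoiding s6:
s1 - s5 - s4: 12 + 9 = 21
s1 - s2 - s5 - s4: 6 + 15 + 9 = 30
The minimum is 21.

21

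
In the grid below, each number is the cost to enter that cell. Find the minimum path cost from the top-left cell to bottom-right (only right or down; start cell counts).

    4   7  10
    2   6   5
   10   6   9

26

Best path: r0c0 -> r1c0 -> r1c1 -> r1c2 -> r2c2
Cost: 4 + 2 + 6 + 5 + 9 = 26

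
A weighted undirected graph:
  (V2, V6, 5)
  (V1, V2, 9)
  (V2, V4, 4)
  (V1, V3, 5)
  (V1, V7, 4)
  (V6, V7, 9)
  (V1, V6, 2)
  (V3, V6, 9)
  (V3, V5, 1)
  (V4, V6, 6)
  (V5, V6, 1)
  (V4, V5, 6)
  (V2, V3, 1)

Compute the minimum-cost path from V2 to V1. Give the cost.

5

A few of the V2→V1 routes:
V2→V3→V5→V6→V1: 1 + 1 + 1 + 2 = 5
V2→V3→V1: 1 + 5 = 6
V2→V1: 9
V2→V6→V1: 5 + 2 = 7
Shortest: 5.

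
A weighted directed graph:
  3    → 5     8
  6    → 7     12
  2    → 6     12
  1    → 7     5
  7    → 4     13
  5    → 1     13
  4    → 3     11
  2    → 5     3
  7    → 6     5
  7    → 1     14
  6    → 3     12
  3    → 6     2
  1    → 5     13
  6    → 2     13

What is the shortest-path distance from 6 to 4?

25

Paths from 6 to 4:
6 -> 3 -> 5 -> 1 -> 7 -> 4: 12 + 8 + 13 + 5 + 13 = 51
6 -> 2 -> 5 -> 1 -> 7 -> 4: 13 + 3 + 13 + 5 + 13 = 47
6 -> 7 -> 4: 12 + 13 = 25
The minimum is 25.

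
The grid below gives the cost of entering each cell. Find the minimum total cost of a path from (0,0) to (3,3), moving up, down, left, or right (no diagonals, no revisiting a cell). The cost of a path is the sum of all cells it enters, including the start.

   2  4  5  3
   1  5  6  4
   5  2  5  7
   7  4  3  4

Best path: [0,0] → [1,0] → [1,1] → [2,1] → [3,1] → [3,2] → [3,3]
Cost: 2 + 1 + 5 + 2 + 4 + 3 + 4 = 21

21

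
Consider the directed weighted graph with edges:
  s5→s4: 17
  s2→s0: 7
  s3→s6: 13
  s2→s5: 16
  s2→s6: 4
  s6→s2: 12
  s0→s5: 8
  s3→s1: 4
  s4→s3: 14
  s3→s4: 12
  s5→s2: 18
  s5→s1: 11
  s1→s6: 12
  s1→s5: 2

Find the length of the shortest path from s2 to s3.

46

Paths from s2 to s3:
s2 → s5 → s4 → s3: 16 + 17 + 14 = 47
s2 → s0 → s5 → s4 → s3: 7 + 8 + 17 + 14 = 46
Best route has total 46.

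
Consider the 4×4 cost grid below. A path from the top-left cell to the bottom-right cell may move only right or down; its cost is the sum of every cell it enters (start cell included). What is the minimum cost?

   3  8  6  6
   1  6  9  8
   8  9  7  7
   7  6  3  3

31

Best path: (0,0) → (1,0) → (1,1) → (2,1) → (3,1) → (3,2) → (3,3)
Cost: 3 + 1 + 6 + 9 + 6 + 3 + 3 = 31
(Top row then right column would cost 41.)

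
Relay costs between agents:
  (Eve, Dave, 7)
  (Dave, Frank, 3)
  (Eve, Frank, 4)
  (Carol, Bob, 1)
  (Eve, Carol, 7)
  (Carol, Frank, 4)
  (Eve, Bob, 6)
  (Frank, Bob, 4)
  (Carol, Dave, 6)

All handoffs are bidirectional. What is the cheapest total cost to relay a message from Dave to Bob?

Comparing a few candidate routes:
Dave -> Frank -> Eve -> Bob: 3 + 4 + 6 = 13
Dave -> Frank -> Carol -> Bob: 3 + 4 + 1 = 8
Dave -> Carol -> Bob: 6 + 1 = 7
Dave -> Frank -> Bob: 3 + 4 = 7
The minimum is 7.

7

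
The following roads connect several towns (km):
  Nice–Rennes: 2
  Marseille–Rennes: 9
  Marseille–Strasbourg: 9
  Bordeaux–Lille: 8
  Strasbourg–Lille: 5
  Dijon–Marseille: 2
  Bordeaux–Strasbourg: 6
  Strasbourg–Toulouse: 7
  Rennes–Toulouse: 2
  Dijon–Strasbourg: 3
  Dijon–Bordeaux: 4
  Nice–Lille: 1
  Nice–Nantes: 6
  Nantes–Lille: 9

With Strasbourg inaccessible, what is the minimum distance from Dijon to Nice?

13

Paths from Dijon to Nice avoiding Strasbourg:
Dijon-Bordeaux-Lille-Nantes-Nice: 4 + 8 + 9 + 6 = 27
Dijon-Bordeaux-Lille-Nice: 4 + 8 + 1 = 13
Dijon-Marseille-Rennes-Nice: 2 + 9 + 2 = 13
Shortest: 13 km.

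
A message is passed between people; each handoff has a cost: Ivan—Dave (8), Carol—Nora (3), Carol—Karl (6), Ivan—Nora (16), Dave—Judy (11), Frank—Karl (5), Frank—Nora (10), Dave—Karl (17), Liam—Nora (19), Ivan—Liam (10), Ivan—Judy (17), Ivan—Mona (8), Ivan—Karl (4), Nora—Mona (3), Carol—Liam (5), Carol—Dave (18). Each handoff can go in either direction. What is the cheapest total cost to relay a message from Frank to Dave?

17

A few of the Frank→Dave routes:
Frank -> Nora -> Carol -> Dave: 10 + 3 + 18 = 31
Frank -> Nora -> Mona -> Ivan -> Dave: 10 + 3 + 8 + 8 = 29
Frank -> Karl -> Ivan -> Dave: 5 + 4 + 8 = 17
Frank -> Karl -> Carol -> Dave: 5 + 6 + 18 = 29
Frank -> Nora -> Carol -> Karl -> Ivan -> Dave: 10 + 3 + 6 + 4 + 8 = 31
Frank -> Karl -> Dave: 5 + 17 = 22
Best route has total 17.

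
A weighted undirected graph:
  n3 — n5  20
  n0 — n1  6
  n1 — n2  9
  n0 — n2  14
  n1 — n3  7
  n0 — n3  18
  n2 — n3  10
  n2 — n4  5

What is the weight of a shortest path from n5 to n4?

35

Candidate routes:
n5-n3-n0-n1-n2-n4: 20 + 18 + 6 + 9 + 5 = 58
n5-n3-n0-n2-n4: 20 + 18 + 14 + 5 = 57
n5-n3-n1-n0-n2-n4: 20 + 7 + 6 + 14 + 5 = 52
n5-n3-n2-n4: 20 + 10 + 5 = 35
n5-n3-n1-n2-n4: 20 + 7 + 9 + 5 = 41
The minimum is 35.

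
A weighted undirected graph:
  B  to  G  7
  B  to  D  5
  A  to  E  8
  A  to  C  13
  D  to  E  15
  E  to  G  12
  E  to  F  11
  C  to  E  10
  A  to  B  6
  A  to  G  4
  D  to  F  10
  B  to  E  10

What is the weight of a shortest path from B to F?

15

Comparing a few candidate routes:
B→D→F: 5 + 10 = 15
B→E→F: 10 + 11 = 21
B→A→E→F: 6 + 8 + 11 = 25
The minimum is 15.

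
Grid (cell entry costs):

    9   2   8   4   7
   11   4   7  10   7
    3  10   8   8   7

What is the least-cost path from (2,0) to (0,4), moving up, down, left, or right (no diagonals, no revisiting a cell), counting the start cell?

Take [2,0] → [2,1] → [1,1] → [0,1] → [0,2] → [0,3] → [0,4] for a total of 3 + 10 + 4 + 2 + 8 + 4 + 7 = 38.

38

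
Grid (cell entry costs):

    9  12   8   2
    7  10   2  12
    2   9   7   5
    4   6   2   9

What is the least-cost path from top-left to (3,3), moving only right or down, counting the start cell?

Best path: [0,0] -> [1,0] -> [2,0] -> [3,0] -> [3,1] -> [3,2] -> [3,3]
Cost: 9 + 7 + 2 + 4 + 6 + 2 + 9 = 39
For comparison, the top-then-right route costs 57.

39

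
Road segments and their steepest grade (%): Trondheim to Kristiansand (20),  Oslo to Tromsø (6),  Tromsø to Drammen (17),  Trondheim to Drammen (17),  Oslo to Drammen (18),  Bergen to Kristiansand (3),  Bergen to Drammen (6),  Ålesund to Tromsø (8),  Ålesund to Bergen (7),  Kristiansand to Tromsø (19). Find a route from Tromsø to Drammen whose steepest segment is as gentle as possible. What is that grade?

8

Checking several routes:
Tromsø-Ålesund-Bergen-Drammen: max(8, 7, 6) = 8
Tromsø-Oslo-Drammen: max(6, 18) = 18
Tromsø-Drammen: max(17) = 17
Smallest bottleneck: 8%.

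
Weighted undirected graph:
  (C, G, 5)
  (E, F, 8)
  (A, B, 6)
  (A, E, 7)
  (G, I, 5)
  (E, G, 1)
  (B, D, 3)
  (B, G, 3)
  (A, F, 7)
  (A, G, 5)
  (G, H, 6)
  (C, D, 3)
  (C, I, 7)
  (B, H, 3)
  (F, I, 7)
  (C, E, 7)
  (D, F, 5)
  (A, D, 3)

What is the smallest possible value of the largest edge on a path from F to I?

Comparing a few candidate routes:
F→D→B→G→I: max(5, 3, 3, 5) = 5
F→D→C→G→I: max(5, 3, 5, 5) = 5
F→D→A→G→I: max(5, 3, 5, 5) = 5
F→D→B→H→G→I: max(5, 3, 3, 6, 5) = 6
The minimum achievable maximum is 5.

5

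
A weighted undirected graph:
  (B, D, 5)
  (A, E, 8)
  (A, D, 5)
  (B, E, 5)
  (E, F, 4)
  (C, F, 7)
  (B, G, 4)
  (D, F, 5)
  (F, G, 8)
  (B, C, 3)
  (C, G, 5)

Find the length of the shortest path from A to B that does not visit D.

13

A few of the A→B routes:
A -> E -> F -> G -> B: 8 + 4 + 8 + 4 = 24
A -> E -> B: 8 + 5 = 13
A -> E -> F -> G -> C -> B: 8 + 4 + 8 + 5 + 3 = 28
A -> E -> F -> C -> B: 8 + 4 + 7 + 3 = 22
The minimum is 13.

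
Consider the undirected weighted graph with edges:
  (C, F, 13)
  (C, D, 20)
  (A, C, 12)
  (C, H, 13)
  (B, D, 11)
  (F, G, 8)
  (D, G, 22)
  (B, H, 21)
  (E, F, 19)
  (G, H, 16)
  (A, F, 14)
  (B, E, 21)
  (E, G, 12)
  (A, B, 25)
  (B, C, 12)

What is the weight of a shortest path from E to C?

32

A few of the E→C routes:
E - B - C: 21 + 12 = 33
E - G - F - C: 12 + 8 + 13 = 33
E - F - C: 19 + 13 = 32
The minimum is 32.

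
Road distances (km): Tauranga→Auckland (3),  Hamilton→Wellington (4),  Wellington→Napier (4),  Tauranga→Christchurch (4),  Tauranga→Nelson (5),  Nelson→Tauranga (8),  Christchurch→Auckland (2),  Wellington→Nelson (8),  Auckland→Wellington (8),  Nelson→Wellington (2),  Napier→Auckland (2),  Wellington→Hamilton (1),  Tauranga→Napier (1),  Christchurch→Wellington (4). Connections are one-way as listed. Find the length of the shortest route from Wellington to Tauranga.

16

Paths from Wellington to Tauranga:
Wellington→Nelson→Tauranga: 8 + 8 = 16
Best route has total 16 km.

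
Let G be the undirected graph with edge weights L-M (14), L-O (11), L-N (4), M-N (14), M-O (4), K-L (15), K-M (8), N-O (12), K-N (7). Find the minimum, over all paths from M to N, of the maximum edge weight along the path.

A few of the M→N routes:
M→O→L→N: max(4, 11, 4) = 11
M→L→O→N: max(14, 11, 12) = 14
M→O→N: max(4, 12) = 12
M→K→N: max(8, 7) = 8
The minimum achievable maximum is 8.

8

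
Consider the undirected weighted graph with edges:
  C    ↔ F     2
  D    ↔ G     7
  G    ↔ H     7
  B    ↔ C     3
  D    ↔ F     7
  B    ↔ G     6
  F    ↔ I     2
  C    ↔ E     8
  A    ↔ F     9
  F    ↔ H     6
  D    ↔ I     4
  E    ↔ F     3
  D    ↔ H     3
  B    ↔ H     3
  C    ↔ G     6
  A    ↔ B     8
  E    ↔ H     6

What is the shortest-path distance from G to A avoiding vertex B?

Some routes from G to A avoiding B:
G→D→I→F→A: 7 + 4 + 2 + 9 = 22
G→C→F→A: 6 + 2 + 9 = 17
G→H→F→A: 7 + 6 + 9 = 22
The minimum is 17.

17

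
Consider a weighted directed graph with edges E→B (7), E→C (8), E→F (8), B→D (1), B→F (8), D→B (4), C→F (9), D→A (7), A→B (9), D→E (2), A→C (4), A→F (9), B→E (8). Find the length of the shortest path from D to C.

10

Routes from D to C:
D→A→B→E→C: 7 + 9 + 8 + 8 = 32
D→B→E→C: 4 + 8 + 8 = 20
D→E→C: 2 + 8 = 10
D→A→C: 7 + 4 = 11
Best route has total 10.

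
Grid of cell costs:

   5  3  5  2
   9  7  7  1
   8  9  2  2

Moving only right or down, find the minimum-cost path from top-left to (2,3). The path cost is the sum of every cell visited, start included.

Best path: r0c0 -> r0c1 -> r0c2 -> r0c3 -> r1c3 -> r2c3
Cost: 5 + 3 + 5 + 2 + 1 + 2 = 18

18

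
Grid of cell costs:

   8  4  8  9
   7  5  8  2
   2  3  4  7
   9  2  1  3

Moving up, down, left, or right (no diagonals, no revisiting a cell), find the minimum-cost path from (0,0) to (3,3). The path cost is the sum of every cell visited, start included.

Best path: r0c0 -> r0c1 -> r1c1 -> r2c1 -> r3c1 -> r3c2 -> r3c3
Cost: 8 + 4 + 5 + 3 + 2 + 1 + 3 = 26

26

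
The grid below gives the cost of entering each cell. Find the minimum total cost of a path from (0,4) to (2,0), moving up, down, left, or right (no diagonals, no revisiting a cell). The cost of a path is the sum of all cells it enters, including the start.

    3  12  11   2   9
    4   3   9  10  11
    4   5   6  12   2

41

One optimal route is r0c4 → r0c3 → r1c3 → r1c2 → r1c1 → r1c0 → r2c0.
Its cost is 9 + 2 + 10 + 9 + 3 + 4 + 4 = 41.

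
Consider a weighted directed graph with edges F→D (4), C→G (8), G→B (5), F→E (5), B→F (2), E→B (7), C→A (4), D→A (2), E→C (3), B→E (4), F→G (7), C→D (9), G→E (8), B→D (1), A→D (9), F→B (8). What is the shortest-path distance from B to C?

7

Routes from B to C:
B -> E -> C: 4 + 3 = 7
B -> F -> G -> E -> C: 2 + 7 + 8 + 3 = 20
B -> F -> E -> C: 2 + 5 + 3 = 10
Shortest: 7.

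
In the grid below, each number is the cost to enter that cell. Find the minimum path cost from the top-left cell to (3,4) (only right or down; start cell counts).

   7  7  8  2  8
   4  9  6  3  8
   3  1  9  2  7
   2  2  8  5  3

33

Best path: [0,0] -> [1,0] -> [2,0] -> [2,1] -> [3,1] -> [3,2] -> [3,3] -> [3,4]
Cost: 7 + 4 + 3 + 1 + 2 + 8 + 5 + 3 = 33
For comparison, the top-then-right route costs 50.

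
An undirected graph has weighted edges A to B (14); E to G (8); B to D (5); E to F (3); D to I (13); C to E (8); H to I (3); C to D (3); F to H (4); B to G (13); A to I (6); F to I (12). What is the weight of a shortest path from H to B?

Comparing a few candidate routes:
H - I - D - B: 3 + 13 + 5 = 21
H - I - A - B: 3 + 6 + 14 = 23
H - F - I - D - B: 4 + 12 + 13 + 5 = 34
H - F - E - C - D - B: 4 + 3 + 8 + 3 + 5 = 23
H - F - E - G - B: 4 + 3 + 8 + 13 = 28
Shortest: 21.

21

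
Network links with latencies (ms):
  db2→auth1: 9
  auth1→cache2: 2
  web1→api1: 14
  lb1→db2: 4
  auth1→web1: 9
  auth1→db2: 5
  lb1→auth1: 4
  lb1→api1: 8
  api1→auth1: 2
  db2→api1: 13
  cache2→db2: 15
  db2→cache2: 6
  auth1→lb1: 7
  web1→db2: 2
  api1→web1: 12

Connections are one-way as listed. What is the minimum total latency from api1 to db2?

7

Some routes from api1 to db2:
api1 -> web1 -> db2: 12 + 2 = 14
api1 -> auth1 -> web1 -> db2: 2 + 9 + 2 = 13
api1 -> auth1 -> db2: 2 + 5 = 7
api1 -> auth1 -> lb1 -> db2: 2 + 7 + 4 = 13
The minimum is 7 ms.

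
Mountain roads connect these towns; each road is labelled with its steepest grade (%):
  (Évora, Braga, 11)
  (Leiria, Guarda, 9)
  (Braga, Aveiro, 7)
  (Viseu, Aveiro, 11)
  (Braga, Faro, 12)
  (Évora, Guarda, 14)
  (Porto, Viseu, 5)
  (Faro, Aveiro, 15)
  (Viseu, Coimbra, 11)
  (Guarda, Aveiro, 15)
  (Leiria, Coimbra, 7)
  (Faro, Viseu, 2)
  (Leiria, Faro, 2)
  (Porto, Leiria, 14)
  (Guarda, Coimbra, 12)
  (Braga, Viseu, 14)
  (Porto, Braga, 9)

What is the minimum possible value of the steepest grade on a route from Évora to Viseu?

Some routes from Évora to Viseu:
Évora - Braga - Porto - Viseu: max(11, 9, 5) = 11
Évora - Braga - Faro - Leiria - Guarda - Coimbra - Viseu: max(11, 12, 2, 9, 12, 11) = 12
Évora - Braga - Faro - Leiria - Coimbra - Viseu: max(11, 12, 2, 7, 11) = 12
Évora - Braga - Aveiro - Viseu: max(11, 7, 11) = 11
Évora - Braga - Faro - Viseu: max(11, 12, 2) = 12
Smallest bottleneck: 11%.

11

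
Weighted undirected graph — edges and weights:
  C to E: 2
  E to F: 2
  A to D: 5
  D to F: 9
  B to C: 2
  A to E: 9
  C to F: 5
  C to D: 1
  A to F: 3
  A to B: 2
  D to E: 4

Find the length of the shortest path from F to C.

4

Some routes from F to C:
F - A - B - C: 3 + 2 + 2 = 7
F - C: 5
F - E - C: 2 + 2 = 4
F - E - D - C: 2 + 4 + 1 = 7
Best route has total 4.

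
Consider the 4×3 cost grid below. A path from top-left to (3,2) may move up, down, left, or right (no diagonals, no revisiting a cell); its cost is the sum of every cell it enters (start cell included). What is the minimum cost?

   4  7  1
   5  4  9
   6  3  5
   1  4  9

Take (0,0) (1,0) (1,1) (2,1) (3,1) (3,2) for a total of 4 + 5 + 4 + 3 + 4 + 9 = 29.

29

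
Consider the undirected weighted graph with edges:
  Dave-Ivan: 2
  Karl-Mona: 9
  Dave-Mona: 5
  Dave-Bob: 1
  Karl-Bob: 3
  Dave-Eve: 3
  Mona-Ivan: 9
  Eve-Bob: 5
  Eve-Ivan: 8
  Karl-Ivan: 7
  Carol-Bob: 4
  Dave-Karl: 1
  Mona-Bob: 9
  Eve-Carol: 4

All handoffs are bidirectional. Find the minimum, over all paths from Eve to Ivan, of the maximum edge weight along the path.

3

A few of the Eve→Ivan routes:
Eve-Bob-Dave-Ivan: max(5, 1, 2) = 5
Eve-Carol-Bob-Karl-Dave-Ivan: max(4, 4, 3, 1, 2) = 4
Eve-Carol-Bob-Dave-Ivan: max(4, 4, 1, 2) = 4
Eve-Dave-Ivan: max(3, 2) = 3
The minimum achievable maximum is 3.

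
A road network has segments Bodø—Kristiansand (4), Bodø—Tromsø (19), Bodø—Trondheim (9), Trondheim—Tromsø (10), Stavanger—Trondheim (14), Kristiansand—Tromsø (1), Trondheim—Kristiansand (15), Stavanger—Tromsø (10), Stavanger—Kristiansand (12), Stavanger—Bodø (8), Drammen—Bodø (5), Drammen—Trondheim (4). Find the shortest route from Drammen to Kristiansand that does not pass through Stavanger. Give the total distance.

Comparing a few candidate routes:
Drammen - Bodø - Kristiansand: 5 + 4 = 9
Drammen - Trondheim - Tromsø - Kristiansand: 4 + 10 + 1 = 15
Drammen - Trondheim - Bodø - Kristiansand: 4 + 9 + 4 = 17
Best route has total 9 km.

9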